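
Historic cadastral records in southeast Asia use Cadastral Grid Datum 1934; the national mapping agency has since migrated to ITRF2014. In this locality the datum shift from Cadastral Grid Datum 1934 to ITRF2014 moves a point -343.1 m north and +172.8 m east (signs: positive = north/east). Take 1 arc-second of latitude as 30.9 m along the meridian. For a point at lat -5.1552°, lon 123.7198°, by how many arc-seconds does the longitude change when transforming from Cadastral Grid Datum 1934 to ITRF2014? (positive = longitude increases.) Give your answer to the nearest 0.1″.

At latitude -5.1552°, cos φ = 0.995955.
1″ of longitude at this latitude = 30.90 × cos φ = 30.7750 m, so Δλ = 172.8 / 30.7750 = 5.615″.

Δλ = 5.6″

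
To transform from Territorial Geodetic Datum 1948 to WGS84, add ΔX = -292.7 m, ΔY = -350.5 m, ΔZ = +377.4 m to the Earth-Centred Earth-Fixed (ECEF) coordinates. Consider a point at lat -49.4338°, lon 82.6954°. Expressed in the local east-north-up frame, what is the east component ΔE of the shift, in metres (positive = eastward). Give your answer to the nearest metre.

ΔE = 246 m

At φ = -49.4338°, λ = 82.6954°: sin φ = -0.759655, cos φ = 0.650326, sin λ = 0.991884, cos λ = 0.127144.
ΔE = −sin λ·ΔX + cos λ·ΔY = −(0.991884)·(-292.7) + (0.127144)·(-350.5) = 245.76 m.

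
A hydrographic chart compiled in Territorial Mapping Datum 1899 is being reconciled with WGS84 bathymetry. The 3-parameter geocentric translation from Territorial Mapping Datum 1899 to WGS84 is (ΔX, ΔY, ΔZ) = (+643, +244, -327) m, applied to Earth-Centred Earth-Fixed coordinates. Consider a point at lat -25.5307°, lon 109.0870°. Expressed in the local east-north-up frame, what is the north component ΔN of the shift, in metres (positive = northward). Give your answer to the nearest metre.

ΔN = -286 m

At φ = -25.5307°, λ = 109.0870°: sin φ = -0.430995, cos φ = 0.902354, sin λ = 0.945023, cos λ = -0.327003.
ΔN = −sin φ cos λ·ΔX − sin φ sin λ·ΔY + cos φ·ΔZ = −(-0.430995)(-0.327003)(643) − (-0.430995)(0.945023)(244) + (0.902354)(-327) = -286.31 m.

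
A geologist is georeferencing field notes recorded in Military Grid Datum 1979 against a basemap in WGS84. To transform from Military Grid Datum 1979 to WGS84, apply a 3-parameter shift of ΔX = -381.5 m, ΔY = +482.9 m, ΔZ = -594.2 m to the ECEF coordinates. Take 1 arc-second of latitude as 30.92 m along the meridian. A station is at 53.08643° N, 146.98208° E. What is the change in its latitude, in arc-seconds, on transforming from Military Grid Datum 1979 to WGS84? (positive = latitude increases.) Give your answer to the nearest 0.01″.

sin φ = 0.799542, cos φ = 0.600610, sin λ = 0.544901, cos λ = -0.838500.
North component: ΔN = −sin φ cos λ·ΔX − sin φ sin λ·ΔY + cos φ·ΔZ = −(0.799542)(-0.838500)(-381.5) − (0.799542)(0.544901)(482.9) + (0.600610)(-594.2) = -823.03 m.
1° of latitude spans 3600 × 30.92 = 111312 m, so Δφ = -823.03 / 111312 × 3600 = -26.618″.

Δφ = -26.62″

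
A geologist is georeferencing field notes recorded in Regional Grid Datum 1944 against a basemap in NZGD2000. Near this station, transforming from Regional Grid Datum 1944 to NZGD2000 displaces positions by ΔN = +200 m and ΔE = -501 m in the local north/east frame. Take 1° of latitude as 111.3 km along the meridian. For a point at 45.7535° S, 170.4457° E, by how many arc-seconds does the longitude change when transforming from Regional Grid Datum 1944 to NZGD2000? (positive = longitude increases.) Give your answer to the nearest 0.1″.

At latitude -45.7535°, cos φ = 0.697747.
1° of longitude at this latitude = 111.3 × cos φ = 77.66 km, so Δλ = -501.0 / 77659.2 = -0.0064513° = -23.225″.

Δλ = -23.2″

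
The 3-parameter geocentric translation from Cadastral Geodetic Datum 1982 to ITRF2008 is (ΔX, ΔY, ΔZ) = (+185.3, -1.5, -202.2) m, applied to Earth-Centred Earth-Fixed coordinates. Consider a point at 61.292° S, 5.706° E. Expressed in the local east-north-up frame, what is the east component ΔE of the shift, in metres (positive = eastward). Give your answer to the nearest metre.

At φ = -61.292°, λ = 5.706°: sin φ = -0.877079, cos φ = 0.480346, sin λ = 0.099424, cos λ = 0.995045.
ΔE = −sin λ·ΔX + cos λ·ΔY = −(0.099424)·(185.3) + (0.995045)·(-1.5) = -19.92 m.

ΔE = -20 m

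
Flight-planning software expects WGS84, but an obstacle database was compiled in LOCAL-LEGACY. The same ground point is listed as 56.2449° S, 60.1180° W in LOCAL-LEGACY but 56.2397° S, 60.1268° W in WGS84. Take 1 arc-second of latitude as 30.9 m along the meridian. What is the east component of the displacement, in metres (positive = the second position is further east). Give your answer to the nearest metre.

ΔE = -544 m

Δφ = -56.2397° − -56.2449° = +0.0052°; Δλ = -60.1268° − -60.1180° = -0.0088°.
1° of latitude = 3600 × 30.90 = 111240 m.
ΔN = Δφ × 111240 = 578.4 m; ΔE = Δλ × 111240 × cos(-56.2449°) = -0.0088 × 111240 × 0.555644 = -543.9 m.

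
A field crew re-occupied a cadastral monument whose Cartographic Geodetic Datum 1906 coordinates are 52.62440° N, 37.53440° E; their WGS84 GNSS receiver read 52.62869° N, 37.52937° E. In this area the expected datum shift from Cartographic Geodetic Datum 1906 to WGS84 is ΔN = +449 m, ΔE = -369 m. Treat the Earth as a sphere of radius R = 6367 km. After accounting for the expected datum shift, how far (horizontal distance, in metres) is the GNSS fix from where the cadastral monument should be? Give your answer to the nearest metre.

Observed coordinate differences: Δφ = +0.00429°, Δλ = -0.00503°.
Converting to metres (1° lat = 111125 m, cos φ = 0.607037): observed ΔN = 476.7 m, observed ΔE = -339.3 m.
Subtracting the expected shift leaves a residual of 476.7 − (449) = 27.7 m north and -339.3 − (-369) = 29.7 m east.
Residual distance = √(27.7² + 29.7²) = 40.6 m.

41 m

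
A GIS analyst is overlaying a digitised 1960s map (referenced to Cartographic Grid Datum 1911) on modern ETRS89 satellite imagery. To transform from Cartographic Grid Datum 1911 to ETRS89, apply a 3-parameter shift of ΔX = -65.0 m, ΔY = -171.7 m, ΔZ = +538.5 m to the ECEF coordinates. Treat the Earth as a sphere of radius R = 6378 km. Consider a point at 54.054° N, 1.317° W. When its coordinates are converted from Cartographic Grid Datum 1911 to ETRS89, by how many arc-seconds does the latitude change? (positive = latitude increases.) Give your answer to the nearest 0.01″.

Δφ = 11.82″

sin φ = 0.809571, cos φ = 0.587023, sin λ = -0.022984, cos λ = 0.999736.
North component: ΔN = −sin φ cos λ·ΔX − sin φ sin λ·ΔY + cos φ·ΔZ = −(0.809571)(0.999736)(-65.0) − (0.809571)(-0.022984)(-171.7) + (0.587023)(538.5) = 365.52 m.
1° of latitude spans πR/180 = 111317 m, so Δφ = 365.52 / 111317 × 3600 = 11.821″.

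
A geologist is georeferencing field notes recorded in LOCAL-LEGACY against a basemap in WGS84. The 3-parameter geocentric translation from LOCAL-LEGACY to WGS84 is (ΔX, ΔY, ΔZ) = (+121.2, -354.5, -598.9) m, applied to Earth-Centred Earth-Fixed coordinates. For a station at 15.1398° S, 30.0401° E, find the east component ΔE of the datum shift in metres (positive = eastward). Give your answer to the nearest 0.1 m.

The local east axis at (φ, λ) is (−sin λ, cos λ, 0), so ΔE = −sin(30.0401°)·121.2 + cos(30.0401°)·(-354.5) = -367.56 m.

ΔE = -367.6 m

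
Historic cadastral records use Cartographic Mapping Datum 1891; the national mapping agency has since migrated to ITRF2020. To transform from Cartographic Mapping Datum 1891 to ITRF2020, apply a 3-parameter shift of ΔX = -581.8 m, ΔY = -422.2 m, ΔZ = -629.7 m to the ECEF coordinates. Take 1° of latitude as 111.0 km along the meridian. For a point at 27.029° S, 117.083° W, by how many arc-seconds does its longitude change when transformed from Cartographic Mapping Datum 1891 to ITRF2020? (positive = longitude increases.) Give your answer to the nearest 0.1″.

sin φ = -0.454441, cos φ = 0.890777, sin λ = -0.890348, cos λ = -0.455281.
East component: ΔE = −sin λ·ΔX + cos λ·ΔY = −(-0.890348)(-581.8) + (-0.455281)(-422.2) = -325.78 m.
1° of latitude spans 111000 m; at latitude φ, 1° of longitude spans that × cos φ = 98876.2 m, so Δλ = -325.78 / 98876.2 × 3600 = -11.862″.

Δλ = -11.9″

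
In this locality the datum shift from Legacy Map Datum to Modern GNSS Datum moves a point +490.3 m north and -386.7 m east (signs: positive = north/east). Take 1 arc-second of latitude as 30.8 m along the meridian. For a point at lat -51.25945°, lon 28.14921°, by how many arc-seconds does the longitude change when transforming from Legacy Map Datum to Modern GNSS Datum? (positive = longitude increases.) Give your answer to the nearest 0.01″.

At latitude -51.25945°, cos φ = 0.625795.
1″ of longitude at this latitude = 30.80 × cos φ = 19.2745 m, so Δλ = -386.7 / 19.2745 = -20.063″.

Δλ = -20.06″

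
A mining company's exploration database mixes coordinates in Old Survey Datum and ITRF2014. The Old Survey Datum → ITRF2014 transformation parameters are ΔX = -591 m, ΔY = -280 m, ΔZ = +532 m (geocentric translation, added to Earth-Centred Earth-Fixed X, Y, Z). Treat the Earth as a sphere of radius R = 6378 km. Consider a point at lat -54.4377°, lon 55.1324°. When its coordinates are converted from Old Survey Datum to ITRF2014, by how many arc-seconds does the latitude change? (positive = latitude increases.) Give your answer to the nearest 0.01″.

Δφ = -4.93″

sin φ = -0.813484, cos φ = 0.581588, sin λ = 0.820475, cos λ = 0.571682.
North component: ΔN = −sin φ cos λ·ΔX − sin φ sin λ·ΔY + cos φ·ΔZ = −(-0.813484)(0.571682)(-591) − (-0.813484)(0.820475)(-280) + (0.581588)(532) = -152.33 m.
1° of latitude spans πR/180 = 111317 m, so Δφ = -152.33 / 111317 × 3600 = -4.926″.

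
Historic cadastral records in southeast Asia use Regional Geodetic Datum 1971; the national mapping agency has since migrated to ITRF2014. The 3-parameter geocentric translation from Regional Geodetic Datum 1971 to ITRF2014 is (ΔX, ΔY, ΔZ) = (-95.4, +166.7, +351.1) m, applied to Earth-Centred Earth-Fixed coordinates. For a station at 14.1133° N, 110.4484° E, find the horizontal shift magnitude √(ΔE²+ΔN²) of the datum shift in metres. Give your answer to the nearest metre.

At φ = 14.1133°, λ = 110.4484°: sin φ = 0.243840, cos φ = 0.969815, sin λ = 0.936987, cos λ = -0.349364.
ΔE = −sin λ·ΔX + cos λ·ΔY = −(0.936987)·(-95.4) + (-0.349364)·(166.7) = 31.15 m.
ΔN = −sin φ cos λ·ΔX − sin φ sin λ·ΔY + cos φ·ΔZ = −(0.243840)(-0.349364)(-95.4) − (0.243840)(0.936987)(166.7) + (0.969815)(351.1) = 294.29 m.
Horizontal magnitude = √(ΔE² + ΔN²) = √(31.15² + 294.29²) = 295.93 m.

296 m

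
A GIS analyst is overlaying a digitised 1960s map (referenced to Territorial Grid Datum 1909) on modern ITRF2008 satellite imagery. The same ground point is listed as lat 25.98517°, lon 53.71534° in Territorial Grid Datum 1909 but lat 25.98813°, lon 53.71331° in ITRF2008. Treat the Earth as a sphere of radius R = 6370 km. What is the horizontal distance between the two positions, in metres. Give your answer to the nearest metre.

Δφ = 25.98813° − 25.98517° = +0.00296°; Δλ = 53.71331° − 53.71534° = -0.00203°.
1° along a meridian = πR/180 = 111177 m.
ΔN = Δφ × 111177 = 329.1 m; ΔE = Δλ × 111177 × cos(25.98517°) = -0.00203 × 111177 × 0.898907 = -202.9 m.
Distance = √(ΔE² + ΔN²) = √((-202.9)² + 329.1²) = 386.6 m.

387 m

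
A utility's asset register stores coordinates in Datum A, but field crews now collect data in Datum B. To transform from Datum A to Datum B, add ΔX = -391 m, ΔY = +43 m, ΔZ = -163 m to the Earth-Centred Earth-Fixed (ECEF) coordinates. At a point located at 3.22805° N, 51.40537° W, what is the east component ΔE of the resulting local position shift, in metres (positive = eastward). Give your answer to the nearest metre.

The local east axis at (φ, λ) is (−sin λ, cos λ, 0), so ΔE = −sin(-51.40537°)·(-391) + cos(-51.40537°)·43 = -278.77 m.

ΔE = -279 m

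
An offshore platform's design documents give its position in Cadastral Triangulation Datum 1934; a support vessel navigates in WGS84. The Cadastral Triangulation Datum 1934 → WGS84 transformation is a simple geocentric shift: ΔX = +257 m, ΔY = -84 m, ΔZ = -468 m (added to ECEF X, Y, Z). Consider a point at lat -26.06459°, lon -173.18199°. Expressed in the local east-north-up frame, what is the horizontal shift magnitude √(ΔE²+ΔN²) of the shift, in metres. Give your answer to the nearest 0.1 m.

At φ = -26.06459°, λ = -173.18199°: sin φ = -0.439384, cos φ = 0.898299, sin λ = -0.118716, cos λ = -0.992928.
ΔE = −sin λ·ΔX + cos λ·ΔY = −(-0.118716)·(257) + (-0.992928)·(-84) = 113.92 m.
ΔN = −sin φ cos λ·ΔX − sin φ sin λ·ΔY + cos φ·ΔZ = −(-0.439384)(-0.992928)(257) − (-0.439384)(-0.118716)(-84) + (0.898299)(-468) = -528.15 m.
Horizontal magnitude = √(ΔE² + ΔN²) = √(113.92² + (-528.15)²) = 540.29 m.

540.3 m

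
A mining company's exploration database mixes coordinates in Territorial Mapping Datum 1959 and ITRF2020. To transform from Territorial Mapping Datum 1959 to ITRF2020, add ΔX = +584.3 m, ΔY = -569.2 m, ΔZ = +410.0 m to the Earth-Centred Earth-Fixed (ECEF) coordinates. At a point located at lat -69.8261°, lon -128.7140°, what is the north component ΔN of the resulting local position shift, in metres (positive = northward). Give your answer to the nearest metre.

The local north axis is (−sin φ cos λ, −sin φ sin λ, cos φ), giving ΔN = -343.021 + 416.886 + 141.397 = 215.26 m.

ΔN = 215 m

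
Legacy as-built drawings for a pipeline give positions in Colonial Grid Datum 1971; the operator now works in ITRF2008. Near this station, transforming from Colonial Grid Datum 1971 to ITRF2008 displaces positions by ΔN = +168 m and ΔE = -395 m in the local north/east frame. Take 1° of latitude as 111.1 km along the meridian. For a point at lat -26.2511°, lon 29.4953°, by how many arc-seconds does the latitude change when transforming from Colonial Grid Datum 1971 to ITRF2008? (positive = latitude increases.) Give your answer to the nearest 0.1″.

1° of latitude = 111.1 km, so Δφ = 168.0 / 111100 = 0.0015122° = 5.444″.

Δφ = 5.4″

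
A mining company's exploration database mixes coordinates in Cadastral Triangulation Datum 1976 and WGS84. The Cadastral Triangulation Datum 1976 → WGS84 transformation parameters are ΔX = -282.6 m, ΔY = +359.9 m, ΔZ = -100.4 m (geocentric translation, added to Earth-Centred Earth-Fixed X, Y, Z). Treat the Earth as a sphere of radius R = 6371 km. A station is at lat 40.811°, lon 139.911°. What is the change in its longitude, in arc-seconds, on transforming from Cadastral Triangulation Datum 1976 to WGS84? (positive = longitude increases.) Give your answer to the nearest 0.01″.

sin φ = 0.653566, cos φ = 0.756870, sin λ = 0.643977, cos λ = -0.765045.
East component: ΔE = −sin λ·ΔX + cos λ·ΔY = −(0.643977)(-282.6) + (-0.765045)(359.9) = -93.35 m.
1° of latitude spans πR/180 = 111195 m; at latitude φ, 1° of longitude spans that × cos φ = 84160.1 m, so Δλ = -93.35 / 84160.1 × 3600 = -3.993″.

Δλ = -3.99″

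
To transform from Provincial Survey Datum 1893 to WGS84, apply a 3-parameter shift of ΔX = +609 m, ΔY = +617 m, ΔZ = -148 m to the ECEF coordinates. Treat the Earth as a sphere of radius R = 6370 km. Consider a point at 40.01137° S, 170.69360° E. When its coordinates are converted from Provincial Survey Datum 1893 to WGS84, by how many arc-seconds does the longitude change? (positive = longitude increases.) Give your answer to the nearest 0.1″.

Δλ = -29.9″

sin φ = -0.642940, cos φ = 0.765917, sin λ = 0.161714, cos λ = -0.986838.
East component: ΔE = −sin λ·ΔX + cos λ·ΔY = −(0.161714)(609) + (-0.986838)(617) = -707.36 m.
1° of latitude spans πR/180 = 111177 m; at latitude φ, 1° of longitude spans that × cos φ = 85152.7 m, so Δλ = -707.36 / 85152.7 × 3600 = -29.905″.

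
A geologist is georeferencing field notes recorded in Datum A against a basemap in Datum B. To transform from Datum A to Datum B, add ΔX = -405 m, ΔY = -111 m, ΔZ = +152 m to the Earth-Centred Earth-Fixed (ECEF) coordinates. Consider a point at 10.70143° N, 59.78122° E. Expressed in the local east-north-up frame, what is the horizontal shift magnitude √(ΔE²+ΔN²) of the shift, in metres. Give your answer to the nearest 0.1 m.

358.5 m

The local east axis at (φ, λ) is (−sin λ, cos λ, 0), so ΔE = −sin(59.78122°)·(-405) + cos(59.78122°)·(-111) = 294.10 m.
The local north axis is (−sin φ cos λ, −sin φ sin λ, cos φ), giving ΔN = 37.851 + 17.811 + 149.356 = 205.02 m.
Horizontal magnitude = √(ΔE² + ΔN²) = √(294.10² + 205.02²) = 358.51 m.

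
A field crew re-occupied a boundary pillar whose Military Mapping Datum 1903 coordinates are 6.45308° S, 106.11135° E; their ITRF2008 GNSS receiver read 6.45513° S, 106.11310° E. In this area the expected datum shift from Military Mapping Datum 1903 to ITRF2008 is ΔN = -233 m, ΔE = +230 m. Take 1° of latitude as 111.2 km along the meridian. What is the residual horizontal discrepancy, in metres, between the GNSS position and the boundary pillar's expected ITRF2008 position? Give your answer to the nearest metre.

37 m

Observed coordinate differences: Δφ = -0.00205°, Δλ = +0.00175°.
Converting to metres (1° lat = 111200 m, cos φ = 0.993664): observed ΔN = -228.0 m, observed ΔE = 193.4 m.
Subtracting the expected shift leaves a residual of -228.0 − (-233) = 5.0 m north and 193.4 − (230) = -36.6 m east.
Residual distance = √(5.0² + (-36.6)²) = 37.0 m.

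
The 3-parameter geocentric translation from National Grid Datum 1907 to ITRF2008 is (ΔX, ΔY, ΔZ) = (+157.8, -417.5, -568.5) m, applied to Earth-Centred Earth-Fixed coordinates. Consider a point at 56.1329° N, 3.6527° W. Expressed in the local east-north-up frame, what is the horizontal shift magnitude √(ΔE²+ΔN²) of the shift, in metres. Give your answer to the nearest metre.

621 m

At φ = 56.1329°, λ = -3.6527°: sin φ = 0.830332, cos φ = 0.557268, sin λ = -0.063708, cos λ = 0.997969.
ΔE = −sin λ·ΔX + cos λ·ΔY = −(-0.063708)·(157.8) + (0.997969)·(-417.5) = -406.60 m.
ΔN = −sin φ cos λ·ΔX − sin φ sin λ·ΔY + cos φ·ΔZ = −(0.830332)(0.997969)(157.8) − (0.830332)(-0.063708)(-417.5) + (0.557268)(-568.5) = -469.65 m.
Horizontal magnitude = √(ΔE² + ΔN²) = √((-406.60)² + (-469.65)²) = 621.21 m.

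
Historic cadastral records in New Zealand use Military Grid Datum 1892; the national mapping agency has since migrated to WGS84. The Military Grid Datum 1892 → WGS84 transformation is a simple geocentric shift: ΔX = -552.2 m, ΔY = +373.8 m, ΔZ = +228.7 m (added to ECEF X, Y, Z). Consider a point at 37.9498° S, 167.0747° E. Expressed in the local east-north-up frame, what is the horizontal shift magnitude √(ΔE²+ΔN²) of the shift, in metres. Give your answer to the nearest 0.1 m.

612.1 m

The local east axis at (φ, λ) is (−sin λ, cos λ, 0), so ΔE = −sin(167.0747°)·(-552.2) + cos(167.0747°)·373.8 = -240.81 m.
The local north axis is (−sin φ cos λ, −sin φ sin λ, cos φ), giving ΔN = 330.983 + 51.419 + 180.341 = 562.74 m.
Horizontal magnitude = √(ΔE² + ΔN²) = √((-240.81)² + 562.74²) = 612.10 m.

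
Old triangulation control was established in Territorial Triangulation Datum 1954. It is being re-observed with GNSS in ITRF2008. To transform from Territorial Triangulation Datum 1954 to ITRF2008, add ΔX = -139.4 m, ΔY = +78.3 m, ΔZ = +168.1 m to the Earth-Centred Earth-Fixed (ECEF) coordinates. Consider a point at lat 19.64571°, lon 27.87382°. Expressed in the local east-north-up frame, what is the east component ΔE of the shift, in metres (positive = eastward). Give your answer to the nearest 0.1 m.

ΔE = 134.4 m

At φ = 19.64571°, λ = 27.87382°: sin φ = 0.336203, cos φ = 0.941790, sin λ = 0.467526, cos λ = 0.883979.
ΔE = −sin λ·ΔX + cos λ·ΔY = −(0.467526)·(-139.4) + (0.883979)·(78.3) = 134.39 m.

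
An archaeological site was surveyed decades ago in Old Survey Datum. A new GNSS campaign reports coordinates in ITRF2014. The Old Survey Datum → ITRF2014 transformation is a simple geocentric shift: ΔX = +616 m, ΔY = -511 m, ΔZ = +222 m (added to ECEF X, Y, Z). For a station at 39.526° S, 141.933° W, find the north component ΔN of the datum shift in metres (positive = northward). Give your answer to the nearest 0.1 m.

At φ = -39.526°, λ = -141.933°: sin φ = -0.636428, cos φ = 0.771336, sin λ = -0.616583, cos λ = -0.787290.
ΔN = −sin φ cos λ·ΔX − sin φ sin λ·ΔY + cos φ·ΔZ = −(-0.636428)(-0.787290)(616) − (-0.636428)(-0.616583)(-511) + (0.771336)(222) = 63.11 m.

ΔN = 63.1 m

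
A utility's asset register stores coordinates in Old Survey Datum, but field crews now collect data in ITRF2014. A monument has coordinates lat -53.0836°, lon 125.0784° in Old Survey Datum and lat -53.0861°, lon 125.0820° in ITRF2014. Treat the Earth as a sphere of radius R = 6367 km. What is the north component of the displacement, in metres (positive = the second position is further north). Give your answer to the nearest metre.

Δφ = -53.0861° − -53.0836° = -0.0025°; Δλ = 125.0820° − 125.0784° = +0.0036°.
1° along a meridian = πR/180 = 111125 m.
ΔN = Δφ × 111125 = -277.8 m; ΔE = Δλ × 111125 × cos(-53.0836°) = +0.0036 × 111125 × 0.600649 = 240.3 m.

ΔN = -278 m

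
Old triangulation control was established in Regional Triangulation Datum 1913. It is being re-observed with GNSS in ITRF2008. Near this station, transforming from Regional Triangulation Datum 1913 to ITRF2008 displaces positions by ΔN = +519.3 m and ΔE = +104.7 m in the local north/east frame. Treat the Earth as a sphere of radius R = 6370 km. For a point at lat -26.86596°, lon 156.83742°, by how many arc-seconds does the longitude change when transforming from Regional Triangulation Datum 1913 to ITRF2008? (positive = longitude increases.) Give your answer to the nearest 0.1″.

At latitude -26.86596°, cos φ = 0.892066.
One radian of longitude at latitude φ spans R cos φ, so Δλ = ΔE / (R cos φ) = 104.7 / (6370000 × 0.892066) = 1.8425e-05 rad = 3.800″.

Δλ = 3.8″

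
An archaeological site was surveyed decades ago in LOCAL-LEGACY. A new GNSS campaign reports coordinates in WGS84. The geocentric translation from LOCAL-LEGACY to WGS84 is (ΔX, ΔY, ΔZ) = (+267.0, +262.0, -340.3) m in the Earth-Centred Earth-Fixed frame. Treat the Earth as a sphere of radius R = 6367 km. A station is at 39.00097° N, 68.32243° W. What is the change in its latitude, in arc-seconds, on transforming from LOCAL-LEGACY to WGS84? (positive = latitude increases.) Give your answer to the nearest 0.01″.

sin φ = 0.629334, cos φ = 0.777135, sin λ = -0.929277, cos λ = 0.369383.
North component: ΔN = −sin φ cos λ·ΔX − sin φ sin λ·ΔY + cos φ·ΔZ = −(0.629334)(0.369383)(267.0) − (0.629334)(-0.929277)(262.0) + (0.777135)(-340.3) = -173.30 m.
1° of latitude spans πR/180 = 111125 m, so Δφ = -173.30 / 111125 × 3600 = -5.614″.

Δφ = -5.61″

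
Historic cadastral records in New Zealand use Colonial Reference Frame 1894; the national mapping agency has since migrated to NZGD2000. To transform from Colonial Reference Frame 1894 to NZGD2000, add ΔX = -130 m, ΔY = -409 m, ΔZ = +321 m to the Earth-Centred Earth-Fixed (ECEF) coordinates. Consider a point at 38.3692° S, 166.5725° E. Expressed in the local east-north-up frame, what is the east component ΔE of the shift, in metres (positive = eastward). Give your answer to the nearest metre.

The local east axis at (φ, λ) is (−sin λ, cos λ, 0), so ΔE = −sin(166.5725°)·(-130) + cos(166.5725°)·(-409) = 428.01 m.

ΔE = 428 m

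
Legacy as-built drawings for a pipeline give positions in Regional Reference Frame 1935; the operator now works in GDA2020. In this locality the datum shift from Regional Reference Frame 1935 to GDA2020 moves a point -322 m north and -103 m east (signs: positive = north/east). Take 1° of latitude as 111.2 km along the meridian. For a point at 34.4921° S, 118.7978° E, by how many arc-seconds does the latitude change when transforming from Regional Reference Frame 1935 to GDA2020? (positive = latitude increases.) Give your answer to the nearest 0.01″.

1° of latitude = 111.2 km, so Δφ = -322.0 / 111200 = -0.0028957° = -10.424″.

Δφ = -10.42″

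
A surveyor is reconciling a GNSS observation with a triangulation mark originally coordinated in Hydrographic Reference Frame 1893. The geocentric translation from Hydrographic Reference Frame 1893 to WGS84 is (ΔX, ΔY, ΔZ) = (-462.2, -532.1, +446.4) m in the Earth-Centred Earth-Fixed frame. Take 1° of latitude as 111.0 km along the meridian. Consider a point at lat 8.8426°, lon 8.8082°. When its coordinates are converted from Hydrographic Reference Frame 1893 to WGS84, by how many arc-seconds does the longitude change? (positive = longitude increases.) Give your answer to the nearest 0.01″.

Δλ = -14.94″

sin φ = 0.153721, cos φ = 0.988114, sin λ = 0.153127, cos λ = 0.988206.
East component: ΔE = −sin λ·ΔX + cos λ·ΔY = −(0.153127)(-462.2) + (0.988206)(-532.1) = -455.05 m.
1° of latitude spans 111000 m; at latitude φ, 1° of longitude spans that × cos φ = 109680.7 m, so Δλ = -455.05 / 109680.7 × 3600 = -14.936″.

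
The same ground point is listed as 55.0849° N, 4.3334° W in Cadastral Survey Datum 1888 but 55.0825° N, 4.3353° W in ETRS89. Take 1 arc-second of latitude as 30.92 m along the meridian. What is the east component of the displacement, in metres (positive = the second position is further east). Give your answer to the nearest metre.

Δφ = 55.0825° − 55.0849° = -0.0024°; Δλ = -4.3353° − -4.3334° = -0.0019°.
1° of latitude = 3600 × 30.92 = 111312 m.
ΔN = Δφ × 111312 = -267.1 m; ΔE = Δλ × 111312 × cos(55.0849°) = -0.0019 × 111312 × 0.572362 = -121.1 m.

ΔE = -121 m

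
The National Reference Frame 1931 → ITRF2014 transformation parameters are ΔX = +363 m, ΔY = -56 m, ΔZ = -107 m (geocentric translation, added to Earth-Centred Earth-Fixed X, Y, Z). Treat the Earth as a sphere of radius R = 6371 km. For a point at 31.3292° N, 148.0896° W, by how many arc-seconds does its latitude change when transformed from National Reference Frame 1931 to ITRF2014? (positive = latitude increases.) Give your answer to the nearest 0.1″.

sin φ = 0.519955, cos φ = 0.854194, sin λ = -0.528592, cos λ = -0.848876.
North component: ΔN = −sin φ cos λ·ΔX − sin φ sin λ·ΔY + cos φ·ΔZ = −(0.519955)(-0.848876)(363) − (0.519955)(-0.528592)(-56) + (0.854194)(-107) = 53.43 m.
1° of latitude spans πR/180 = 111195 m, so Δφ = 53.43 / 111195 × 3600 = 1.730″.

Δφ = 1.7″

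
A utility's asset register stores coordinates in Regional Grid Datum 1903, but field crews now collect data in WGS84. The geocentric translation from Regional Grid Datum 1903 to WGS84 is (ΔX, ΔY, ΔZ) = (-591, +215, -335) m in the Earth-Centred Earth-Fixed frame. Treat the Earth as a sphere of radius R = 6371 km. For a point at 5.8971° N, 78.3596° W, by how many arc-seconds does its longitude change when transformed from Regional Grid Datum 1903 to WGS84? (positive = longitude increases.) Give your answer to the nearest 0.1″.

sin φ = 0.102742, cos φ = 0.994708, sin λ = -0.979433, cos λ = 0.201769.
East component: ΔE = −sin λ·ΔX + cos λ·ΔY = −(-0.979433)(-591) + (0.201769)(215) = -535.46 m.
1° of latitude spans πR/180 = 111195 m; at latitude φ, 1° of longitude spans that × cos φ = 110606.5 m, so Δλ = -535.46 / 110606.5 × 3600 = -17.428″.

Δλ = -17.4″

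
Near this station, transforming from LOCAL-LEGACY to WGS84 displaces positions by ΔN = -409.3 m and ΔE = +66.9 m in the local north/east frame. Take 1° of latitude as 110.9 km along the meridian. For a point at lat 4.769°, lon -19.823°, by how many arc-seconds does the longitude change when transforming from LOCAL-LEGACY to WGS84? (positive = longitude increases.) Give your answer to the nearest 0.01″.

Δλ = 2.18″

At latitude 4.769°, cos φ = 0.996538.
1° of longitude at this latitude = 110.9 × cos φ = 110.52 km, so Δλ = 66.9 / 110516.1 = 0.0006053° = 2.179″.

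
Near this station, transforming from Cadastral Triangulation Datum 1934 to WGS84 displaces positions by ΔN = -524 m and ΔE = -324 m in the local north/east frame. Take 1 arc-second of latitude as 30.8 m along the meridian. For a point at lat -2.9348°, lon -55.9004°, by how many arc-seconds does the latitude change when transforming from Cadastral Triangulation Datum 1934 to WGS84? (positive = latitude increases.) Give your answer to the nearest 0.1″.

Δφ = -17.0″

1″ of latitude = 30.80 m, so Δφ = -524.0 / 30.80 = -17.013″.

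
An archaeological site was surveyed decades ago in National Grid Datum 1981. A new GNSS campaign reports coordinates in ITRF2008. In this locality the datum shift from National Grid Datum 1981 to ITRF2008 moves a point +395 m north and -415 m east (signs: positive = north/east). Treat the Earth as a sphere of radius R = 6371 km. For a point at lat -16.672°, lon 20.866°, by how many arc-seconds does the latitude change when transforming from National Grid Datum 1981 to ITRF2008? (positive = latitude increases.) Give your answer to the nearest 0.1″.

On a sphere of radius R, 1 rad of latitude = R, so Δφ = ΔN / R = 395.0 / 6371000 = 6.2000e-05 rad = 12.788″.

Δφ = 12.8″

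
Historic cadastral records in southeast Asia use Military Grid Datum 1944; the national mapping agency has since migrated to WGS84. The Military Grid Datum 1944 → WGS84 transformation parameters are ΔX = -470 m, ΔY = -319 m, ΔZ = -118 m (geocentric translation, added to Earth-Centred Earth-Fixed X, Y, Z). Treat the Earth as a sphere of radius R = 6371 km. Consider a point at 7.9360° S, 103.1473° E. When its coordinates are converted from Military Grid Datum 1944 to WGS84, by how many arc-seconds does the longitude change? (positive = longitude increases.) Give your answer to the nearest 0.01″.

Δλ = 17.33″

sin φ = -0.138067, cos φ = 0.990423, sin λ = 0.973789, cos λ = -0.227455.
East component: ΔE = −sin λ·ΔX + cos λ·ΔY = −(0.973789)(-470) + (-0.227455)(-319) = 530.24 m.
1° of latitude spans πR/180 = 111195 m; at latitude φ, 1° of longitude spans that × cos φ = 110130.0 m, so Δλ = 530.24 / 110130.0 × 3600 = 17.333″.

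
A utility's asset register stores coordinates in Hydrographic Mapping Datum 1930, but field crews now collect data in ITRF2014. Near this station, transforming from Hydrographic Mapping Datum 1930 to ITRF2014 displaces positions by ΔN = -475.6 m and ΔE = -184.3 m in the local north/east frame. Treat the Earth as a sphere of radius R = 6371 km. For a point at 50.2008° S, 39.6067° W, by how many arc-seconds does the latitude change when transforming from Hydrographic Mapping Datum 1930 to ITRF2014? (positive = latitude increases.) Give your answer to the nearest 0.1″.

Δφ = -15.4″

On a sphere of radius R, 1 rad of latitude = R, so Δφ = ΔN / R = -475.6 / 6371000 = -7.4651e-05 rad = -15.398″.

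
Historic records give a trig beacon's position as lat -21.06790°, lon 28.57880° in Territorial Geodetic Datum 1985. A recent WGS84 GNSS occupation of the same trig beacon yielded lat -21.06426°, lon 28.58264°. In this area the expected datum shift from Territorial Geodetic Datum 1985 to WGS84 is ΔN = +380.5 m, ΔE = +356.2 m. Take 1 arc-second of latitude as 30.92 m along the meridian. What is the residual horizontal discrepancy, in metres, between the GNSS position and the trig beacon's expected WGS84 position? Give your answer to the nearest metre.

Observed coordinate differences: Δφ = +0.00364°, Δλ = +0.00384°.
Converting to metres (1° lat = 111312 m, cos φ = 0.933155): observed ΔN = 405.2 m, observed ΔE = 398.9 m.
Subtracting the expected shift leaves a residual of 405.2 − (380.5) = 24.7 m north and 398.9 − (356.2) = 42.7 m east.
Residual distance = √(24.7² + 42.7²) = 49.3 m.

49 m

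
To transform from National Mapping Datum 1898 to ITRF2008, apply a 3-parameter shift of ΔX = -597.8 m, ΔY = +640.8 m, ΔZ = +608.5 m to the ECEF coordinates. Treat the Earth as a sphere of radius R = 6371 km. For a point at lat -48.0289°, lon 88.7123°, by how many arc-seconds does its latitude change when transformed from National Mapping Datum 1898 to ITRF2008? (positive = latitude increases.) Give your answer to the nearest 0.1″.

Δφ = 28.3″

sin φ = -0.743482, cos φ = 0.668756, sin λ = 0.999747, cos λ = 0.022473.
North component: ΔN = −sin φ cos λ·ΔX − sin φ sin λ·ΔY + cos φ·ΔZ = −(-0.743482)(0.022473)(-597.8) − (-0.743482)(0.999747)(640.8) + (0.668756)(608.5) = 873.25 m.
1° of latitude spans πR/180 = 111195 m, so Δφ = 873.25 / 111195 × 3600 = 28.272″.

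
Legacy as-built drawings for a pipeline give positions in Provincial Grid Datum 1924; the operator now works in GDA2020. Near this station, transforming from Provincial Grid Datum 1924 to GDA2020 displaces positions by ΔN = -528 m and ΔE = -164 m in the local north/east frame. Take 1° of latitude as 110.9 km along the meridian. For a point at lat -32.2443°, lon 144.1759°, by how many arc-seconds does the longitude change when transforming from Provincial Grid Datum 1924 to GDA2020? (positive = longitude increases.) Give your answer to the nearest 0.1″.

Δλ = -6.3″

At latitude -32.2443°, cos φ = 0.845781.
1° of longitude at this latitude = 110.9 × cos φ = 93.80 km, so Δλ = -164.0 / 93797.1 = -0.0017485° = -6.294″.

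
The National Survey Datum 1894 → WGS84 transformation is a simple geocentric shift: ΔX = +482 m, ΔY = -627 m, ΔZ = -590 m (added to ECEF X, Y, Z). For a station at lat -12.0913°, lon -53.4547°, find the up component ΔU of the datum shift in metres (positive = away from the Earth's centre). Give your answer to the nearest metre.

ΔU = 897 m

The local up (radial) axis is (cos φ cos λ, cos φ sin λ, sin φ), giving ΔU = 280.644 + 492.548 + 123.587 = 896.78 m.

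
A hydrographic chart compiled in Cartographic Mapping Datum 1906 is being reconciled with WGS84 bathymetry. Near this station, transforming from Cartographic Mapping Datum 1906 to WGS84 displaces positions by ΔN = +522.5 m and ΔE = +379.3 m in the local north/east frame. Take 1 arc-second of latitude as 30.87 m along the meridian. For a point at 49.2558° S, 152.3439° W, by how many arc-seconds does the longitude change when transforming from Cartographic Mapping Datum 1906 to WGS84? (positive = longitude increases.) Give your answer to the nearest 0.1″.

At latitude -49.2558°, cos φ = 0.652683.
1″ of longitude at this latitude = 30.87 × cos φ = 20.1483 m, so Δλ = 379.3 / 20.1483 = 18.825″.

Δλ = 18.8″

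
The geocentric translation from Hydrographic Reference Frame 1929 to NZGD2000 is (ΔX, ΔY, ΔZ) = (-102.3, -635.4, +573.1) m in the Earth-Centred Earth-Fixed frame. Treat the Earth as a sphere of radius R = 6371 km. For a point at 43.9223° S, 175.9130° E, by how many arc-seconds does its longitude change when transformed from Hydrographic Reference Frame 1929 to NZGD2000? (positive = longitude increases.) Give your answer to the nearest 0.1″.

sin φ = -0.693682, cos φ = 0.720281, sin λ = 0.071271, cos λ = -0.997457.
East component: ΔE = −sin λ·ΔX + cos λ·ΔY = −(0.071271)(-102.3) + (-0.997457)(-635.4) = 641.08 m.
1° of latitude spans πR/180 = 111195 m; at latitude φ, 1° of longitude spans that × cos φ = 80091.6 m, so Δλ = 641.08 / 80091.6 × 3600 = 28.815″.

Δλ = 28.8″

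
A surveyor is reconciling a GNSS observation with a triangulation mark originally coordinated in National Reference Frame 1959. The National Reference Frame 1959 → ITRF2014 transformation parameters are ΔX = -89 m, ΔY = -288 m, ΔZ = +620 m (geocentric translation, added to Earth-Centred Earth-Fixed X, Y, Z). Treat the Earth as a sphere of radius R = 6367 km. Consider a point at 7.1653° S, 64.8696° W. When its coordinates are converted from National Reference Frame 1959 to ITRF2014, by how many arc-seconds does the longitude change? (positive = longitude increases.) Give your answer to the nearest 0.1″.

sin φ = -0.124732, cos φ = 0.992190, sin λ = -0.905344, cos λ = 0.424680.
East component: ΔE = −sin λ·ΔX + cos λ·ΔY = −(-0.905344)(-89) + (0.424680)(-288) = -202.88 m.
1° of latitude spans πR/180 = 111125 m; at latitude φ, 1° of longitude spans that × cos φ = 110257.3 m, so Δλ = -202.88 / 110257.3 × 3600 = -6.624″.

Δλ = -6.6″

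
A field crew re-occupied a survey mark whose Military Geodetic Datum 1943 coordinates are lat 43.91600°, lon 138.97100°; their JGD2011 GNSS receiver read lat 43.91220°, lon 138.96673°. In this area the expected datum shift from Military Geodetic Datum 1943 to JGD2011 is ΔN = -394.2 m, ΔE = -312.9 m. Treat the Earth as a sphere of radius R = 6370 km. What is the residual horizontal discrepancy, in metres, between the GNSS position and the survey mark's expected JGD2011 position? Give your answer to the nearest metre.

41 m

Observed coordinate differences: Δφ = -0.00380°, Δλ = -0.00427°.
Converting to metres (1° lat = 111177 m, cos φ = 0.720357): observed ΔN = -422.5 m, observed ΔE = -342.0 m.
Subtracting the expected shift leaves a residual of -422.5 − (-394.2) = -28.3 m north and -342.0 − (-312.9) = -29.1 m east.
Residual distance = √((-28.3)² + (-29.1)²) = 40.6 m.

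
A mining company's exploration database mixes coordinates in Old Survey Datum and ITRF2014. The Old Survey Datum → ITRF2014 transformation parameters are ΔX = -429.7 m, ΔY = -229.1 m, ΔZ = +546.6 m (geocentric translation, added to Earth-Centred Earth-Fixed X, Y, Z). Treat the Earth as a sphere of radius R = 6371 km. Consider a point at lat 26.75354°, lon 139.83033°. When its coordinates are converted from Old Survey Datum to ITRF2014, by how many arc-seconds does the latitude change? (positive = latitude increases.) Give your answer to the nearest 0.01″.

Δφ = 13.17″

sin φ = 0.450154, cos φ = 0.892951, sin λ = 0.645053, cos λ = -0.764138.
North component: ΔN = −sin φ cos λ·ΔX − sin φ sin λ·ΔY + cos φ·ΔZ = −(0.450154)(-0.764138)(-429.7) − (0.450154)(0.645053)(-229.1) + (0.892951)(546.6) = 406.80 m.
1° of latitude spans πR/180 = 111195 m, so Δφ = 406.80 / 111195 × 3600 = 13.171″.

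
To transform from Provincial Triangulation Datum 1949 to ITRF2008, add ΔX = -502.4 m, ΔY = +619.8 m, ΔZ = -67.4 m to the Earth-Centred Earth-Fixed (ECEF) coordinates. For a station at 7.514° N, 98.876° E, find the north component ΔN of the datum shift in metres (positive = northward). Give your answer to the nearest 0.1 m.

At φ = 7.514°, λ = 98.876°: sin φ = 0.130768, cos φ = 0.991413, sin λ = 0.988025, cos λ = -0.154297.
ΔN = −sin φ cos λ·ΔX − sin φ sin λ·ΔY + cos φ·ΔZ = −(0.130768)(-0.154297)(-502.4) − (0.130768)(0.988025)(619.8) + (0.991413)(-67.4) = -157.04 m.

ΔN = -157.0 m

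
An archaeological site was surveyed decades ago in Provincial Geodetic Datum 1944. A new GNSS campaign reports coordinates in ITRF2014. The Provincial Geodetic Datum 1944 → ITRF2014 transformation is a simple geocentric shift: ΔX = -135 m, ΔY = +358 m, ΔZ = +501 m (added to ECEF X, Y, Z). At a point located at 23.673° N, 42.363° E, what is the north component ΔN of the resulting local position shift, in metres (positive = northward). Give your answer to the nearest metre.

ΔN = 402 m

At φ = 23.673°, λ = 42.363°: sin φ = 0.401516, cos φ = 0.915852, sin λ = 0.673825, cos λ = 0.738891.
ΔN = −sin φ cos λ·ΔX − sin φ sin λ·ΔY + cos φ·ΔZ = −(0.401516)(0.738891)(-135) − (0.401516)(0.673825)(358) + (0.915852)(501) = 402.04 m.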